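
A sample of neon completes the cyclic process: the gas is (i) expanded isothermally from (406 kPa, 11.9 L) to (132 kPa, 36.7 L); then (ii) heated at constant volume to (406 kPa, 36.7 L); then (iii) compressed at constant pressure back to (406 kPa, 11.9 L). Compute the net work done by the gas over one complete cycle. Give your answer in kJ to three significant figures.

Leg (i): W = PᵢVᵢ ln(V_f/Vᵢ) = (4831) ln(36.7/11.9) = 5441 J.
Leg (ii): W = 0.
Leg (iii): W = PΔV = (406)(11.9 − 36.7) = -10069 J.
W_net = 5441 − 10069 = -4627 J.

W_net ≈ -4.63 kJ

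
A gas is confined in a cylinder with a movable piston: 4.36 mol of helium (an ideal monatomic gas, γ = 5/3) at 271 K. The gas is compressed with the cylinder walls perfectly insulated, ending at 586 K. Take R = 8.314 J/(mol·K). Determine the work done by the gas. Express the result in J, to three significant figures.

W ≈ -17100 J

Adiabatic ⇒ Q = 0, so W_by = −ΔU = nCᵥ(T₁ − T₂).
Cᵥ = 3R/2 = 12.47 J/(mol·K).
W = (4.36)(12.47)(271 − 586) = -17128 J.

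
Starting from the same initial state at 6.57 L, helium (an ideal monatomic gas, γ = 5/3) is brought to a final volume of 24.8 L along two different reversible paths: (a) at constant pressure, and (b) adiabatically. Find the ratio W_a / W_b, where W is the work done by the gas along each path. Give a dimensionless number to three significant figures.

W_a / W_b ≈ 3.15

Path (a) isobaric: W = P₁(V₂ − V₁) → W_a/(P₁V₁) = 2.775.
Path (b) adiabatic: W = P₁V₁(1 − (V₁/V₂)^(γ−1))/(γ−1) → W_b/(P₁V₁) = 0.8813.
W_a / W_b = 2.775 / 0.8813 = 3.149.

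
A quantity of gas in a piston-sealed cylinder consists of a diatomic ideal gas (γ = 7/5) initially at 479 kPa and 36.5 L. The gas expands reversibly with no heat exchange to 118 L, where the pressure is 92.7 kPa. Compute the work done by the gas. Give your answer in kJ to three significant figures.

Adiabatic: W = (P₁V₁ − P₂V₂)/(γ − 1) with γ = 7/5.
P₁V₁ = 17484 J, P₂V₂ = 10939 J.
W = (17484 − 10939) / 0.4 = 16362 J.

W ≈ 16.4 kJ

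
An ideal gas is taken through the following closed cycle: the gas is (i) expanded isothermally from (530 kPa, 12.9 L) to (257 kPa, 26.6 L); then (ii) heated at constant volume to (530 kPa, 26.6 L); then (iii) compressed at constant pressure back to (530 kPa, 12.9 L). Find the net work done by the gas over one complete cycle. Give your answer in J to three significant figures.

W_net ≈ -2310 J

Leg (i): W = PᵢVᵢ ln(V_f/Vᵢ) = (6837) ln(26.6/12.9) = 4948 J.
Leg (ii): W = 0.
Leg (iii): W = PΔV = (530)(12.9 − 26.6) = -7261 J.
W_net = 4948 − 7261 = -2313 J.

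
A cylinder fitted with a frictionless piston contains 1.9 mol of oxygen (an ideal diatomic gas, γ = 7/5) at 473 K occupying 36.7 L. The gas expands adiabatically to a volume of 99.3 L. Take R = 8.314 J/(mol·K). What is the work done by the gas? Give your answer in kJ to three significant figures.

Adiabatic: TV^(γ−1) = const with γ = 7/5.
T₂ = T₁ (V₁/V₂)^(γ−1) = 473 × (36.7/99.3)^0.4 = 473 × 0.6716 = 317.6 K.
W_by = nCᵥ(T₁ − T₂) = (1.9)(20.79)(473 − 317.6) = 6135 J.

W ≈ 6.14 kJ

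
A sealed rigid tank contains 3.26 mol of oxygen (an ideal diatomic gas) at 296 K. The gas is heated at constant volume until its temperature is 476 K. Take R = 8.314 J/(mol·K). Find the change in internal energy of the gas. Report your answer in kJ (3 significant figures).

Constant volume ⇒ W = 0, so Q = ΔU = nCᵥΔT with Cᵥ = 5R/2 = 20.79 J/(mol·K).
ΔU = (3.26)(20.79)(476 − 296) = 12197 J.

ΔU ≈ 12.2 kJ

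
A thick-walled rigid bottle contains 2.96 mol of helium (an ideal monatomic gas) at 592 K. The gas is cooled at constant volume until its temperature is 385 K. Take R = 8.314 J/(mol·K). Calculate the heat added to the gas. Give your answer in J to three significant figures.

Constant volume ⇒ W = 0, so Q = ΔU = nCᵥΔT with Cᵥ = 3R/2 = 12.47 J/(mol·K).
ΔU = (2.96)(12.47)(385 − 592) = -7641 J.

Q ≈ -7640 J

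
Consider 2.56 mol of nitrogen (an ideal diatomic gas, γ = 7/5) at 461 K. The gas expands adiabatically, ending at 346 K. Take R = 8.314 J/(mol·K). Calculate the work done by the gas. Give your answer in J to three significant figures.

W ≈ 6120 J

Adiabatic ⇒ Q = 0, so W_by = −ΔU = nCᵥ(T₁ − T₂).
Cᵥ = 5R/2 = 20.79 J/(mol·K).
W = (2.56)(20.79)(461 − 346) = 6119 J.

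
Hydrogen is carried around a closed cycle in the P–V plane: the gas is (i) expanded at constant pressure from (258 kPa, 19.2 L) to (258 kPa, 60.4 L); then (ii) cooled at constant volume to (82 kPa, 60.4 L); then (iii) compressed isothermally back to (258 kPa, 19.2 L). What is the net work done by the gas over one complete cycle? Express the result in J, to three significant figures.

W_net ≈ 4950 J

Leg (i): W = PΔV = (258)(60.4 − 19.2) = 10630 J.
Leg (ii): W = 0.
Leg (iii): W = PᵢVᵢ ln(V_f/Vᵢ) = (4953) ln(19.2/60.4) = -5676 J.
W_net = 10630 − 5676 = 4953 J.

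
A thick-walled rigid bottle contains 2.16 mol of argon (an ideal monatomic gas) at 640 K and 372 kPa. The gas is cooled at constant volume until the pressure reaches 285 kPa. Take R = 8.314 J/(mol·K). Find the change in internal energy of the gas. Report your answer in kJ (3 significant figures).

ΔU ≈ -4.03 kJ

Constant volume ⇒ W = 0, so Q = ΔU = nCᵥΔT with Cᵥ = 3R/2 = 12.47 J/(mol·K).
At constant V, T₂/T₁ = P₂/P₁ ⇒ ΔT = T₁(P₂/P₁ − 1) = 640·(285/372 − 1) = -149.7 K.
ΔU = (2.16)(12.47)(-149.7) = -4032 J.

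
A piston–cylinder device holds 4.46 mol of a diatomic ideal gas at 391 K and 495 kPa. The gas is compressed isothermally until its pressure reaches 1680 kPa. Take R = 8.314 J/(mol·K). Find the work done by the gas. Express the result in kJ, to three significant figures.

Isothermal process: W = nRT ln(V₂/V₁) = nRT ln(P₁/P₂).
W = (4.46)(8.314)(391) × ln(495/1680)
  = 14498 × ln(0.2946) = 14498 × -1.222
W_by_gas = -17717 J.

W ≈ -17.7 kJ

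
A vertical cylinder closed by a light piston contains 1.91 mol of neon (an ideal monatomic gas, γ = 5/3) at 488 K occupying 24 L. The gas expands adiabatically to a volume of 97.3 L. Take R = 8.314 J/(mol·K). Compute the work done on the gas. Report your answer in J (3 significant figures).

Adiabatic: TV^(γ−1) = const with γ = 5/3.
T₂ = T₁ (V₁/V₂)^(γ−1) = 488 × (24/97.3)^0.667 = 488 × 0.3933 = 191.9 K.
W_by = nCᵥ(T₁ − T₂) = (1.91)(12.47)(488 − 191.9) = 7052 J.
Work on gas = −W_by = -7052 J.

W ≈ -7050 J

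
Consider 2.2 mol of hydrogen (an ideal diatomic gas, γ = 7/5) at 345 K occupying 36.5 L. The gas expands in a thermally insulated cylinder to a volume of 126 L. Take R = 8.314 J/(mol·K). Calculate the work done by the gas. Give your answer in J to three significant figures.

Adiabatic: TV^(γ−1) = const with γ = 7/5.
T₂ = T₁ (V₁/V₂)^(γ−1) = 345 × (36.5/126)^0.4 = 345 × 0.6092 = 210.2 K.
W_by = nCᵥ(T₁ − T₂) = (2.2)(20.79)(345 − 210.2) = 6165 J.

W ≈ 6160 J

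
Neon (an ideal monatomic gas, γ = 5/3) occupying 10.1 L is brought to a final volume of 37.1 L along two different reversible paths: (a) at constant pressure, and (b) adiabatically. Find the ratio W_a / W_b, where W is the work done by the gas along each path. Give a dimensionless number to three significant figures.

W_a / W_b ≈ 3.07

Path (a) isobaric: W = P₁(V₂ − V₁) → W_a/(P₁V₁) = 2.673.
Path (b) adiabatic: W = P₁V₁(1 − (V₁/V₂)^(γ−1))/(γ−1) → W_b/(P₁V₁) = 0.8699.
W_a / W_b = 2.673 / 0.8699 = 3.073.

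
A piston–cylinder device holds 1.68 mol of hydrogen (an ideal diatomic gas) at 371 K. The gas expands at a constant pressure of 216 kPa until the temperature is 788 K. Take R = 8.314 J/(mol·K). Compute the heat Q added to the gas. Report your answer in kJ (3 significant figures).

Q ≈ 20.4 kJ

Isobaric: W = nRΔT = (1.68)(8.314)(417) = 5824 J.
ΔU = nCᵥΔT with Cᵥ = 5R/2: ΔU = (1.68)(20.79)(417) = 14561 J.
Q = ΔU + W = 14561 + 5824 = 20386 J.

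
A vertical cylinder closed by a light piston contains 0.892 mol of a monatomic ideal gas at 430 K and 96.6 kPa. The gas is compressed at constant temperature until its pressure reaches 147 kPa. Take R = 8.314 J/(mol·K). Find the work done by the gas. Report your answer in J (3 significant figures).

W ≈ -1340 J

Isothermal process: W = nRT ln(V₂/V₁) = nRT ln(P₁/P₂).
W = (0.892)(8.314)(430) × ln(96.6/147)
  = 3189 × ln(0.6571) = 3189 × -0.4199
W_by_gas = -1339 J.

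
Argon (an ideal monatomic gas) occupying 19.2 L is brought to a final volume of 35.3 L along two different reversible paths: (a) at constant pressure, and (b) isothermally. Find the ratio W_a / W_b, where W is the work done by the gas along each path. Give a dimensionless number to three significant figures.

Path (a) isobaric: W = P₁(V₂ − V₁) → W_a/(P₁V₁) = 0.8385.
Path (b) isothermal: W = P₁V₁ ln(V₂/V₁) → W_b/(P₁V₁) = 0.609.
W_a / W_b = 0.8385 / 0.609 = 1.377.

W_a / W_b ≈ 1.38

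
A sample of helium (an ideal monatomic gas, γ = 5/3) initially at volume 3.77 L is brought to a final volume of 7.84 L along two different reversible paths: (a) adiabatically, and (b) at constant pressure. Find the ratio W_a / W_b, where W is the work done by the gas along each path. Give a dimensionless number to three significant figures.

Path (a) adiabatic: W = P₁V₁(1 − (V₁/V₂)^(γ−1))/(γ−1) → W_a/(P₁V₁) = 0.5793.
Path (b) isobaric: W = P₁(V₂ − V₁) → W_b/(P₁V₁) = 1.08.
W_a / W_b = 0.5793 / 1.08 = 0.5366.

W_a / W_b ≈ 0.537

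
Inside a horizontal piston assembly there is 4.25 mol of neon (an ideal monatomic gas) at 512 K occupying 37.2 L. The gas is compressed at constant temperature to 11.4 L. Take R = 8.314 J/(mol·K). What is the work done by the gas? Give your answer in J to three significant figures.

Isothermal: W = nRT ln(V₂/V₁).
W = (4.25)(8.314)(512) × ln(11.4/37.2)
  = 18091 × -1.183
W_by_gas = -21396 J.

W ≈ -21400 J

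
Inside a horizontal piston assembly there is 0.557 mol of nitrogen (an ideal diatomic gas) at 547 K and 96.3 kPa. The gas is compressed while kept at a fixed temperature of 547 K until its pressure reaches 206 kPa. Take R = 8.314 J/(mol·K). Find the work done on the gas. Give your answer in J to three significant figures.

Isothermal process: W = nRT ln(V₂/V₁) = nRT ln(P₁/P₂).
W = (0.557)(8.314)(547) × ln(96.3/206)
  = 2533 × ln(0.4675) = 2533 × -0.7604
W_by_gas = -1926 J; work on gas = −W_by = 1926 J.

W ≈ 1930 J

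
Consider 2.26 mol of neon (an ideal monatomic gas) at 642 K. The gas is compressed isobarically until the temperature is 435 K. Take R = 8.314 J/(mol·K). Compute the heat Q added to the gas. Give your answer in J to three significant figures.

Isobaric: W = nRΔT = (2.26)(8.314)(-207) = -3889 J.
ΔU = nCᵥΔT with Cᵥ = 3R/2: ΔU = (2.26)(12.47)(-207) = -5834 J.
Q = ΔU + W = -5834 − 3889 = -9724 J.

Q ≈ -9720 J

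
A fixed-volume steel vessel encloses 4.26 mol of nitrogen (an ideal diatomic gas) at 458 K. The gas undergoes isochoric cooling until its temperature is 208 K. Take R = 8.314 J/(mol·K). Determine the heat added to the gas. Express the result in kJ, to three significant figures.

Constant volume ⇒ W = 0, so Q = ΔU = nCᵥΔT with Cᵥ = 5R/2 = 20.79 J/(mol·K).
ΔU = (4.26)(20.79)(208 − 458) = -22136 J.

Q ≈ -22.1 kJ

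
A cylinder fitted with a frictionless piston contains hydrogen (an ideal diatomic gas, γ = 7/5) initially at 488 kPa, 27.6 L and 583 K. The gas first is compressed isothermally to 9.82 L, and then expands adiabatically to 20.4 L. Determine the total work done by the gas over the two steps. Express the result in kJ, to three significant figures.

Step 1 (isothermal): W = P₁V₁ ln(V₂/V₁) = (13469) ln(9.82/27.6) = -13919 J.
After step 1: P = 1372 kPa, V = 9.82 L, T = 583 K.
Step 2 (adiabatic): W = (P₁V₁ − P₂V₂)/(γ−1) = (13469 − 10054)/0.4 = 8538 J.
W_total = -13919 + 8538 = -5381 J.

W_total ≈ -5.38 kJ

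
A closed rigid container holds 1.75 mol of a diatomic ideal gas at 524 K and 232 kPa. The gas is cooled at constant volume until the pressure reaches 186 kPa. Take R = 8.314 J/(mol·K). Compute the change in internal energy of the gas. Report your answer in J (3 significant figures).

Constant volume ⇒ W = 0, so Q = ΔU = nCᵥΔT with Cᵥ = 5R/2 = 20.79 J/(mol·K).
At constant V, T₂/T₁ = P₂/P₁ ⇒ ΔT = T₁(P₂/P₁ − 1) = 524·(186/232 − 1) = -103.9 K.
ΔU = (1.75)(20.79)(-103.9) = -3779 J.

ΔU ≈ -3780 J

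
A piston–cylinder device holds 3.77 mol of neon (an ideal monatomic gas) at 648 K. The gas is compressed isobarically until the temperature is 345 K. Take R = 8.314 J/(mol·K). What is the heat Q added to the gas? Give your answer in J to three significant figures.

Isobaric: W = nRΔT = (3.77)(8.314)(-303) = -9497 J.
ΔU = nCᵥΔT with Cᵥ = 3R/2: ΔU = (3.77)(12.47)(-303) = -14246 J.
Q = ΔU + W = -14246 − 9497 = -23743 J.

Q ≈ -23700 J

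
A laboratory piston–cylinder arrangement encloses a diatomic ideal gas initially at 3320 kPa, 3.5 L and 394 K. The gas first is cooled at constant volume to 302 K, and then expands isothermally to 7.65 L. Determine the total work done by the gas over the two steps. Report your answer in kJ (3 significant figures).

Step 1 (isochoric): W = 0 (constant volume).
After step 1: P = 2545 kPa (V unchanged).
Step 2 (isothermal): W = P₁V₁ ln(V₂/V₁) = (8907) ln(7.65/3.5) = 6965 J.
W_total = 0 + 6965 = 6965 J.

W_total ≈ 6.96 kJ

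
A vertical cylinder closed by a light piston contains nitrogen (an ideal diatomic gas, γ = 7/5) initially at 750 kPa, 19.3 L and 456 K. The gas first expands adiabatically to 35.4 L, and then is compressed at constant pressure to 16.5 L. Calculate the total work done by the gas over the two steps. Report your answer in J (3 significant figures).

Step 1 (adiabatic): W = (P₁V₁ − P₂V₂)/(γ−1) = (14475 − 11356)/0.4 = 7797 J.
After step 1: P = 320.8 kPa, V = 35.4 L, T = 357.8 K.
Step 2 (isobaric): W = PΔV = (320.8 kPa)(16.5 − 35.4 L) = -6063 J.
W_total = 7797 − 6063 = 1733 J.

W_total ≈ 1730 J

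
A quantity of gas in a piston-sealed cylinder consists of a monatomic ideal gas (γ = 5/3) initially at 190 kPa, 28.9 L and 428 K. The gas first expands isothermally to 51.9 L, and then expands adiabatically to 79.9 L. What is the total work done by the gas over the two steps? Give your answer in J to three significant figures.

Step 1 (isothermal): W = P₁V₁ ln(V₂/V₁) = (5491) ln(51.9/28.9) = 3215 J.
After step 1: P = 105.8 kPa, V = 51.9 L, T = 428 K.
Step 2 (adiabatic): W = (P₁V₁ − P₂V₂)/(γ−1) = (5491 − 4118)/0.667 = 2059 J.
W_total = 3215 + 2059 = 5274 J.

W_total ≈ 5270 J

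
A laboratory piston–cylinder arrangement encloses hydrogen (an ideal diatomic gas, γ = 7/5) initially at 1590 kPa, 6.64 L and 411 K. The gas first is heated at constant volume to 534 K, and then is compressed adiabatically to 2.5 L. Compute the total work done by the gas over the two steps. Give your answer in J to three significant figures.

W_total ≈ -16400 J

Step 1 (isochoric): W = 0 (constant volume).
After step 1: P = 2066 kPa (V unchanged).
Step 2 (adiabatic): W = (P₁V₁ − P₂V₂)/(γ−1) = (13717 − 20275)/0.4 = -16394 J.
W_total = 0 − 16394 = -16394 J.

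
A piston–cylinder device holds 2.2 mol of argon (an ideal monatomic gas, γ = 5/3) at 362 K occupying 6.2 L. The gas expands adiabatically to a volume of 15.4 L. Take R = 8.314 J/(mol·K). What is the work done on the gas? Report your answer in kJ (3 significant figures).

W ≈ -4.52 kJ

Adiabatic: TV^(γ−1) = const with γ = 5/3.
T₂ = T₁ (V₁/V₂)^(γ−1) = 362 × (6.2/15.4)^0.667 = 362 × 0.5452 = 197.4 K.
W_by = nCᵥ(T₁ − T₂) = (2.2)(12.47)(362 − 197.4) = 4517 J.
Work on gas = −W_by = -4517 J.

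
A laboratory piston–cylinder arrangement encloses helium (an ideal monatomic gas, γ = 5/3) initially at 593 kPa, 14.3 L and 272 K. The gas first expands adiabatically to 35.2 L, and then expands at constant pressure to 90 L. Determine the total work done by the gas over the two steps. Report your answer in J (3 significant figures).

Step 1 (adiabatic): W = (P₁V₁ − P₂V₂)/(γ−1) = (8480 − 4651)/0.667 = 5743 J.
After step 1: P = 132.1 kPa, V = 35.2 L, T = 149.2 K.
Step 2 (isobaric): W = PΔV = (132.1 kPa)(90 − 35.2 L) = 7241 J.
W_total = 5743 + 7241 = 12984 J.

W_total ≈ 13000 J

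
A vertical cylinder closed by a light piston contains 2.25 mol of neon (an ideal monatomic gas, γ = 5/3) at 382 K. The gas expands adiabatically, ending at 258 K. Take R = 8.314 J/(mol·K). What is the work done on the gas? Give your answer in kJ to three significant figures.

Adiabatic ⇒ Q = 0, so W_by = −ΔU = nCᵥ(T₁ − T₂).
Cᵥ = 3R/2 = 12.47 J/(mol·K).
W = (2.25)(12.47)(382 − 258) = 3479 J.
Work on gas = −W_by = -3479 J.

W ≈ -3.48 kJ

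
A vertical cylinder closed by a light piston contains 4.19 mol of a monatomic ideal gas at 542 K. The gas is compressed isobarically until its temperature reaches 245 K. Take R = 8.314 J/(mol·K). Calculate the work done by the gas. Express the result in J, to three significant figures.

W ≈ -10300 J

Isobaric: W = P ΔV = nR ΔT.
W = (4.19)(8.314)(245 − 542) = -10346 J.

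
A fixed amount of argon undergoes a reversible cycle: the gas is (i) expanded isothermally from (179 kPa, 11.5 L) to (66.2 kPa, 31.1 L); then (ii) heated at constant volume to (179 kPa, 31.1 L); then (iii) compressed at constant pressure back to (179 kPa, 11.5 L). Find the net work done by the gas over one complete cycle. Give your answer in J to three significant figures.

Leg (i): W = PᵢVᵢ ln(V_f/Vᵢ) = (2058) ln(31.1/11.5) = 2048 J.
Leg (ii): W = 0.
Leg (iii): W = PΔV = (179)(11.5 − 31.1) = -3508 J.
W_net = 2048 − 3508 = -1460 J.

W_net ≈ -1460 J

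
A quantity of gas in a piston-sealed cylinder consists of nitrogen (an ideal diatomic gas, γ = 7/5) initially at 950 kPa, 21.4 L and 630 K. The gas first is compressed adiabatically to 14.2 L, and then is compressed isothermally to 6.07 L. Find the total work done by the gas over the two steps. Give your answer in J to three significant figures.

W_total ≈ -29400 J

Step 1 (adiabatic): W = (P₁V₁ − P₂V₂)/(γ−1) = (20330 − 23955)/0.4 = -9061 J.
After step 1: P = 1687 kPa, V = 14.2 L, T = 742.3 K.
Step 2 (isothermal): W = P₁V₁ ln(V₂/V₁) = (23955) ln(6.07/14.2) = -20359 J.
W_total = -9061 − 20359 = -29420 J.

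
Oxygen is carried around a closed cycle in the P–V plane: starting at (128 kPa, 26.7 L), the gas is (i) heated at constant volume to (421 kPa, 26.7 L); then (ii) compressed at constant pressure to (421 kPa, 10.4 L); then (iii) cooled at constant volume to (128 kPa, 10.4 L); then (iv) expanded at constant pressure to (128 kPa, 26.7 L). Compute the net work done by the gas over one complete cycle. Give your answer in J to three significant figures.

W_net ≈ -4780 J

Constant-volume legs do no work.
W(ii) = (421)(10.4 − 26.7) = -6862 J; W(iv) = (128)(26.7 − 10.4) = 2086 J.
W_net = -6862 + 2086 = -4776 J (the counter-clockwise enclosed area).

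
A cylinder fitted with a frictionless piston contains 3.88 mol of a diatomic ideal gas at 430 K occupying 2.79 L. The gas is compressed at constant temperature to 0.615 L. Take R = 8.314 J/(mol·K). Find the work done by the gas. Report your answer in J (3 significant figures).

W ≈ -21000 J

Isothermal: W = nRT ln(V₂/V₁).
W = (3.88)(8.314)(430) × ln(0.615/2.79)
  = 13871 × -1.512
W_by_gas = -20975 J.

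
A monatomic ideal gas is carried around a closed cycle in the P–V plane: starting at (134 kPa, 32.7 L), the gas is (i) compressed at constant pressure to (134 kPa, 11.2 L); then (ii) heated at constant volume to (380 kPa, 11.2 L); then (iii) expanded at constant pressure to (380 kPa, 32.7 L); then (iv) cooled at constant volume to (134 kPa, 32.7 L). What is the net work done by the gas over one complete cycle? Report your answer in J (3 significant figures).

W_net ≈ 5290 J

Constant-volume legs do no work.
W(i) = (134)(11.2 − 32.7) = -2881 J; W(iii) = (380)(32.7 − 11.2) = 8170 J.
W_net = -2881 + 8170 = 5289 J (the clockwise enclosed area).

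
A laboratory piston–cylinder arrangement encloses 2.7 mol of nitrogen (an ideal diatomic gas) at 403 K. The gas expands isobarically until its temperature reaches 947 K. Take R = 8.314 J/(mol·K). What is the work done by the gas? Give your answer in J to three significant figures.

W ≈ 12200 J

Isobaric: W = P ΔV = nR ΔT.
W = (2.7)(8.314)(947 − 403) = 12212 J.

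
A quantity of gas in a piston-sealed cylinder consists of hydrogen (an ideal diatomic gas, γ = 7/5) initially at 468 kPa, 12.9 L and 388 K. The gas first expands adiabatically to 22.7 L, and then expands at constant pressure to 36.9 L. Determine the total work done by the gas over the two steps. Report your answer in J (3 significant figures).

Step 1 (adiabatic): W = (P₁V₁ − P₂V₂)/(γ−1) = (6037 − 4816)/0.4 = 3054 J.
After step 1: P = 212.1 kPa, V = 22.7 L, T = 309.5 K.
Step 2 (isobaric): W = PΔV = (212.1 kPa)(36.9 − 22.7 L) = 3012 J.
W_total = 3054 + 3012 = 6066 J.

W_total ≈ 6070 J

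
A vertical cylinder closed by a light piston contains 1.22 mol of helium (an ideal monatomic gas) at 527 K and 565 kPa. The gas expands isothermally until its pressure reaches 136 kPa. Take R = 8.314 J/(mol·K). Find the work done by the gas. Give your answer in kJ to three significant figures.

Isothermal process: W = nRT ln(V₂/V₁) = nRT ln(P₁/P₂).
W = (1.22)(8.314)(527) × ln(565/136)
  = 5345 × ln(4.154) = 5345 × 1.424
W_by_gas = 7613 J.

W ≈ 7.61 kJ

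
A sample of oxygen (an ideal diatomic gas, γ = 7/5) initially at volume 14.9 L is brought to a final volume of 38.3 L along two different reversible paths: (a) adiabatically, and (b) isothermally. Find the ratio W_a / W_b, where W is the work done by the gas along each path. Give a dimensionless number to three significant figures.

Path (a) adiabatic: W = P₁V₁(1 − (V₁/V₂)^(γ−1))/(γ−1) → W_a/(P₁V₁) = 0.7863.
Path (b) isothermal: W = P₁V₁ ln(V₂/V₁) → W_b/(P₁V₁) = 0.9441.
W_a / W_b = 0.7863 / 0.9441 = 0.8329.

W_a / W_b ≈ 0.833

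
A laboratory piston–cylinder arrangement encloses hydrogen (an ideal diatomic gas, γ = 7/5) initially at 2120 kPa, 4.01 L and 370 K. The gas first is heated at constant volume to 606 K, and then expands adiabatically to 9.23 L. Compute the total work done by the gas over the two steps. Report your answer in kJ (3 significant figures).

W_total ≈ 9.87 kJ

Step 1 (isochoric): W = 0 (constant volume).
After step 1: P = 3472 kPa (V unchanged).
Step 2 (adiabatic): W = (P₁V₁ − P₂V₂)/(γ−1) = (13924 − 9975)/0.4 = 9871 J.
W_total = 0 + 9871 = 9871 J.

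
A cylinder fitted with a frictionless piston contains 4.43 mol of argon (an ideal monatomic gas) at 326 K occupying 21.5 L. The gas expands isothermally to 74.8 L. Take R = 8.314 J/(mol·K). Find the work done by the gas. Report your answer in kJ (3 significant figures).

Isothermal: W = nRT ln(V₂/V₁).
W = (4.43)(8.314)(326) × ln(74.8/21.5)
  = 12007 × 1.247
W_by_gas = 14970 J.

W ≈ 15.0 kJ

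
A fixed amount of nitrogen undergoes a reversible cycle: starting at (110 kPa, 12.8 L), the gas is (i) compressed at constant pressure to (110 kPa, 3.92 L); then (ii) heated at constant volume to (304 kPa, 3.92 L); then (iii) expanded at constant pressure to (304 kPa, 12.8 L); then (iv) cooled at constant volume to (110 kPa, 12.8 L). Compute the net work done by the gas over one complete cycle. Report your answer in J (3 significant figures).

Constant-volume legs do no work.
W(i) = (110)(3.92 − 12.8) = -976.8 J; W(iii) = (304)(12.8 − 3.92) = 2700 J.
W_net = -976.8 + 2700 = 1723 J (the clockwise enclosed area).

W_net ≈ 1720 J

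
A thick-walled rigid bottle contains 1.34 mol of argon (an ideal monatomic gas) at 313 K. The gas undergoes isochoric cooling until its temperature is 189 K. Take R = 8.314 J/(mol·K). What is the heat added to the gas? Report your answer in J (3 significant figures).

Constant volume ⇒ W = 0, so Q = ΔU = nCᵥΔT with Cᵥ = 3R/2 = 12.47 J/(mol·K).
ΔU = (1.34)(12.47)(189 − 313) = -2072 J.

Q ≈ -2070 J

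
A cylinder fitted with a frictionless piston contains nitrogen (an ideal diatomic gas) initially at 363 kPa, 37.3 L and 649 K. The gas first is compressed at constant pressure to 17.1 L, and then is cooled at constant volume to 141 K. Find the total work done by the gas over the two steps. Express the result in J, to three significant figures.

W_total ≈ -7330 J

Step 1 (isobaric): W = PΔV = (363 kPa)(17.1 − 37.3 L) = -7333 J.
Step 2 (isochoric): W = 0 (constant volume).
W_total = -7333 + 0 = -7333 J.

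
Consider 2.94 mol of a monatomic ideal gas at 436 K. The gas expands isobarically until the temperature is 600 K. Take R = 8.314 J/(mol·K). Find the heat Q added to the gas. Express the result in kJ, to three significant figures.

Q ≈ 10.0 kJ

Isobaric: W = nRΔT = (2.94)(8.314)(164) = 4009 J.
ΔU = nCᵥΔT with Cᵥ = 3R/2: ΔU = (2.94)(12.47)(164) = 6013 J.
Q = ΔU + W = 6013 + 4009 = 10022 J.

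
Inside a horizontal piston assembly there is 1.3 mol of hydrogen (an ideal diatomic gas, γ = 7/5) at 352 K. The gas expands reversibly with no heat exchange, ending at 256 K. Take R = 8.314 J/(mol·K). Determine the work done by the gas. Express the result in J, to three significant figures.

W ≈ 2590 J

Adiabatic ⇒ Q = 0, so W_by = −ΔU = nCᵥ(T₁ − T₂).
Cᵥ = 5R/2 = 20.79 J/(mol·K).
W = (1.3)(20.79)(352 − 256) = 2594 J.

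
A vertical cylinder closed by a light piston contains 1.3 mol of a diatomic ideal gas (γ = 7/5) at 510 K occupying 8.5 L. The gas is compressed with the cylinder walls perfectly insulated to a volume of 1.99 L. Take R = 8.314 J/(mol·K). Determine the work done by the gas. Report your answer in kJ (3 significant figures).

W ≈ -10.9 kJ

Adiabatic: TV^(γ−1) = const with γ = 7/5.
T₂ = T₁ (V₁/V₂)^(γ−1) = 510 × (8.5/1.99)^0.4 = 510 × 1.787 = 911.6 K.
W_by = nCᵥ(T₁ − T₂) = (1.3)(20.79)(510 − 911.6) = -10851 J.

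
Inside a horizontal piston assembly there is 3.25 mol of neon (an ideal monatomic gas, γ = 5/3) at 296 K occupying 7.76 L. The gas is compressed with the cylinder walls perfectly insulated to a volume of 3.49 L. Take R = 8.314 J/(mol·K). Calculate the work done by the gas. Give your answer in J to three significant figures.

Adiabatic: TV^(γ−1) = const with γ = 5/3.
T₂ = T₁ (V₁/V₂)^(γ−1) = 296 × (7.76/3.49)^0.667 = 296 × 1.704 = 504.3 K.
W_by = nCᵥ(T₁ − T₂) = (3.25)(12.47)(296 − 504.3) = -8441 J.

W ≈ -8440 J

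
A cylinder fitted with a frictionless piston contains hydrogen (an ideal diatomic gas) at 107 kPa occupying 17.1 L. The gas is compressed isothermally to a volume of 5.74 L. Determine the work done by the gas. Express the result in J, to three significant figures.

W ≈ -2000 J

Isothermal: W = nRT ln(V₂/V₁) = P₁V₁ ln(V₂/V₁).
P₁V₁ = (107 kPa)(17.1 L) = 1830 J.
W = 1830 × ln(5.74/17.1) = 1830 × -1.092
W_by_gas = -1997 J.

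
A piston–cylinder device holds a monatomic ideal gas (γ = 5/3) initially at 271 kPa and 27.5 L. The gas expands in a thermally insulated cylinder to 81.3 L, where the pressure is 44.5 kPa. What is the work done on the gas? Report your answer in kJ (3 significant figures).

Adiabatic: W = (P₁V₁ − P₂V₂)/(γ − 1) with γ = 5/3.
P₁V₁ = 7452 J, P₂V₂ = 3618 J.
W = (7452 − 3618) / 0.6667 = 5752 J.
Work on gas = −W_by = -5752 J.

W ≈ -5.75 kJ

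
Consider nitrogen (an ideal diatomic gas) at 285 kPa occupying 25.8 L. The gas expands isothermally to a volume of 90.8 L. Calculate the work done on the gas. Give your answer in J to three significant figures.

W ≈ -9250 J

Isothermal: W = nRT ln(V₂/V₁) = P₁V₁ ln(V₂/V₁).
P₁V₁ = (285 kPa)(25.8 L) = 7353 J.
W = 7353 × ln(90.8/25.8) = 7353 × 1.258
W_by_gas = 9252 J; work on gas = −W_by = -9252 J.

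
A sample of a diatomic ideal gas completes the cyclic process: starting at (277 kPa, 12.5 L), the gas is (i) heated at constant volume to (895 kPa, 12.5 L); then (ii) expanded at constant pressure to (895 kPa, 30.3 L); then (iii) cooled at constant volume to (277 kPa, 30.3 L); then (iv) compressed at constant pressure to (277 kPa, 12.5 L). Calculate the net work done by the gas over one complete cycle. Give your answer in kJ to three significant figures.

W_net ≈ 11.0 kJ

Constant-volume legs do no work.
W(ii) = (895)(30.3 − 12.5) = 15931 J; W(iv) = (277)(12.5 − 30.3) = -4931 J.
W_net = 15931 − 4931 = 11000 J (the clockwise enclosed area).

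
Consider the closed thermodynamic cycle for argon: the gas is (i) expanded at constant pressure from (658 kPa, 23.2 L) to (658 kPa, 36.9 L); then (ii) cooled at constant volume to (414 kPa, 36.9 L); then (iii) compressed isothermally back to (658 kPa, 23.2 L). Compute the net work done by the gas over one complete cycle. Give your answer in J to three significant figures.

W_net ≈ 1930 J

Leg (i): W = PΔV = (658)(36.9 − 23.2) = 9015 J.
Leg (ii): W = 0.
Leg (iii): W = PᵢVᵢ ln(V_f/Vᵢ) = (15277) ln(23.2/36.9) = -7089 J.
W_net = 9015 − 7089 = 1925 J.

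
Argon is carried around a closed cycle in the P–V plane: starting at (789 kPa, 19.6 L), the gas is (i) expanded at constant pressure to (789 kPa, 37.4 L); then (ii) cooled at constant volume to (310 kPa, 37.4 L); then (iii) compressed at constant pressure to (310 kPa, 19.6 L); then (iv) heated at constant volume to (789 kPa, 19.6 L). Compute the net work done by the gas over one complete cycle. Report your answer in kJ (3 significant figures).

W_net ≈ 8.53 kJ

Constant-volume legs do no work.
W(i) = (789)(37.4 − 19.6) = 14044 J; W(iii) = (310)(19.6 − 37.4) = -5518 J.
W_net = 14044 − 5518 = 8526 J (the clockwise enclosed area).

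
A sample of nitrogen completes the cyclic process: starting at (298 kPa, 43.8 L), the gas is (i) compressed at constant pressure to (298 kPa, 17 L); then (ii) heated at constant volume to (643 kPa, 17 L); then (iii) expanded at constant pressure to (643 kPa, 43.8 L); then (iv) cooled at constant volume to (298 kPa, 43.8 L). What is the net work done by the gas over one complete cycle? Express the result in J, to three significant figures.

Constant-volume legs do no work.
W(i) = (298)(17 − 43.8) = -7986 J; W(iii) = (643)(43.8 − 17) = 17232 J.
W_net = -7986 + 17232 = 9246 J (the clockwise enclosed area).

W_net ≈ 9250 J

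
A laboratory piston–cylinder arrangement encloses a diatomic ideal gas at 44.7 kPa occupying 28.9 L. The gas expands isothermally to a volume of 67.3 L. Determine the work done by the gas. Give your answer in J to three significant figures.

Isothermal: W = nRT ln(V₂/V₁) = P₁V₁ ln(V₂/V₁).
P₁V₁ = (44.7 kPa)(28.9 L) = 1292 J.
W = 1292 × ln(67.3/28.9) = 1292 × 0.8453
W_by_gas = 1092 J.

W ≈ 1090 J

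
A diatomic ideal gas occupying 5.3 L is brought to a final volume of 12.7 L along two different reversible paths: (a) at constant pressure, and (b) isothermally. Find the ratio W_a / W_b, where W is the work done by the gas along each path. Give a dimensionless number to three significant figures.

Path (a) isobaric: W = P₁(V₂ − V₁) → W_a/(P₁V₁) = 1.396.
Path (b) isothermal: W = P₁V₁ ln(V₂/V₁) → W_b/(P₁V₁) = 0.8739.
W_a / W_b = 1.396 / 0.8739 = 1.598.

W_a / W_b ≈ 1.60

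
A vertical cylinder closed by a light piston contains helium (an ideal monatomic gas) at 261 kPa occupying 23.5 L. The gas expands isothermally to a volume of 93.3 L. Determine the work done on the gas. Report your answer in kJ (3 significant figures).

Isothermal: W = nRT ln(V₂/V₁) = P₁V₁ ln(V₂/V₁).
P₁V₁ = (261 kPa)(23.5 L) = 6134 J.
W = 6134 × ln(93.3/23.5) = 6134 × 1.379
W_by_gas = 8457 J; work on gas = −W_by = -8457 J.

W ≈ -8.46 kJ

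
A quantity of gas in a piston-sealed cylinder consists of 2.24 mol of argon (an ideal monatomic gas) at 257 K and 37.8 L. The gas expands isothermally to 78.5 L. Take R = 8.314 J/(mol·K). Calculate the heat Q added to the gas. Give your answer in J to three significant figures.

Isothermal ⇒ ΔU = 0, so Q = W = nRT ln(V₂/V₁).
Q = (2.24)(8.314)(257) ln(78.5/37.8) = 4786 × 0.7308 = 3498 J.

Q ≈ 3500 J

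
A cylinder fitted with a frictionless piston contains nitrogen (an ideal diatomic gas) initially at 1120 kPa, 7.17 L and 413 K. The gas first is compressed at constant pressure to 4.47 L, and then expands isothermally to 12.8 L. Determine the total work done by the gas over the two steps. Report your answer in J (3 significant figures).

Step 1 (isobaric): W = PΔV = (1120 kPa)(4.47 − 7.17 L) = -3024 J.
After step 1: P = 1120 kPa, V = 4.47 L, T = 257.5 K.
Step 2 (isothermal): W = P₁V₁ ln(V₂/V₁) = (5006) ln(12.8/4.47) = 5267 J.
W_total = -3024 + 5267 = 2243 J.

W_total ≈ 2240 J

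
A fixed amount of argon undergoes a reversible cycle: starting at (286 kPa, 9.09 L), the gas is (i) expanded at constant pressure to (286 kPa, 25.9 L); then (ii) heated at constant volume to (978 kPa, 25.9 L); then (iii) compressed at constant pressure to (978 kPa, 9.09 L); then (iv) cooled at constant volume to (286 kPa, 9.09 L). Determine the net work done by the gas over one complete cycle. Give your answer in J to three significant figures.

W_net ≈ -11600 J

Constant-volume legs do no work.
W(i) = (286)(25.9 − 9.09) = 4808 J; W(iii) = (978)(9.09 − 25.9) = -16440 J.
W_net = 4808 − 16440 = -11633 J (the counter-clockwise enclosed area).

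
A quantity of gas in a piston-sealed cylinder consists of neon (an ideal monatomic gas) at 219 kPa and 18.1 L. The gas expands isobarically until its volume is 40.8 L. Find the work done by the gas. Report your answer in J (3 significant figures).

Isobaric: W = P ΔV.
W = (219 kPa)(40.8 − 18.1 L) = (219)(22.7) = 4971 J.

W ≈ 4970 J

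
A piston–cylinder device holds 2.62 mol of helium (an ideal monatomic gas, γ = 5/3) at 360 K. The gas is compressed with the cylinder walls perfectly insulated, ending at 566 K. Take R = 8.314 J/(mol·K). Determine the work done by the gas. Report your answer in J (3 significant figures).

Adiabatic ⇒ Q = 0, so W_by = −ΔU = nCᵥ(T₁ − T₂).
Cᵥ = 3R/2 = 12.47 J/(mol·K).
W = (2.62)(12.47)(360 − 566) = -6731 J.

W ≈ -6730 J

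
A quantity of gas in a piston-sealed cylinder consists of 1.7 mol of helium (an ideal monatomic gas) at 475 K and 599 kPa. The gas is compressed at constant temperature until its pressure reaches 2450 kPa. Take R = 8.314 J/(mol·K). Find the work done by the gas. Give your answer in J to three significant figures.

W ≈ -9460 J

Isothermal process: W = nRT ln(V₂/V₁) = nRT ln(P₁/P₂).
W = (1.7)(8.314)(475) × ln(599/2450)
  = 6714 × ln(0.2445) = 6714 × -1.409
W_by_gas = -9457 J.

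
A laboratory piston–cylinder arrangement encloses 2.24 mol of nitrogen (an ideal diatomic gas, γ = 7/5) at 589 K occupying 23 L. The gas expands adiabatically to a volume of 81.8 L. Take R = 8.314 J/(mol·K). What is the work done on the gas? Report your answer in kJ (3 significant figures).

W ≈ -10.9 kJ

Adiabatic: TV^(γ−1) = const with γ = 7/5.
T₂ = T₁ (V₁/V₂)^(γ−1) = 589 × (23/81.8)^0.4 = 589 × 0.602 = 354.6 K.
W_by = nCᵥ(T₁ − T₂) = (2.24)(20.79)(589 − 354.6) = 10915 J.
Work on gas = −W_by = -10915 J.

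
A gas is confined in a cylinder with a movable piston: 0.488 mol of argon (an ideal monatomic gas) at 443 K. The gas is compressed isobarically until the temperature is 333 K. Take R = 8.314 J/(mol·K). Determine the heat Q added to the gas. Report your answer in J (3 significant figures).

Isobaric: W = nRΔT = (0.488)(8.314)(-110) = -446.3 J.
ΔU = nCᵥΔT with Cᵥ = 3R/2: ΔU = (0.488)(12.47)(-110) = -669.4 J.
Q = ΔU + W = -669.4 − 446.3 = -1116 J.

Q ≈ -1120 J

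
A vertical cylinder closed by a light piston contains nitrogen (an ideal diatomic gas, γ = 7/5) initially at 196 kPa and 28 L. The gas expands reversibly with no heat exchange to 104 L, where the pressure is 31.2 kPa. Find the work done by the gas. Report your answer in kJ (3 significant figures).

W ≈ 5.61 kJ

Adiabatic: W = (P₁V₁ − P₂V₂)/(γ − 1) with γ = 7/5.
P₁V₁ = 5488 J, P₂V₂ = 3245 J.
W = (5488 − 3245) / 0.4 = 5608 J.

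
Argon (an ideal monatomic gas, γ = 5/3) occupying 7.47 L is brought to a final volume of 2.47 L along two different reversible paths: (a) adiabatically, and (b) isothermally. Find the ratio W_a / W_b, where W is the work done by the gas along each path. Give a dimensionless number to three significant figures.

Path (a) adiabatic: W = P₁V₁(1 − (V₁/V₂)^(γ−1))/(γ−1) → W_a/(P₁V₁) = -1.637.
Path (b) isothermal: W = P₁V₁ ln(V₂/V₁) → W_b/(P₁V₁) = -1.107.
W_a / W_b = -1.637 / -1.107 = 1.479.

W_a / W_b ≈ 1.48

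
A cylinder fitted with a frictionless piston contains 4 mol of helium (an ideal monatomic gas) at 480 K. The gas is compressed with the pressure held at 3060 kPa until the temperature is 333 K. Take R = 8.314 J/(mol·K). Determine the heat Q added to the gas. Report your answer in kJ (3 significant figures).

Q ≈ -12.2 kJ

Isobaric: W = nRΔT = (4)(8.314)(-147) = -4889 J.
ΔU = nCᵥΔT with Cᵥ = 3R/2: ΔU = (4)(12.47)(-147) = -7333 J.
Q = ΔU + W = -7333 − 4889 = -12222 J.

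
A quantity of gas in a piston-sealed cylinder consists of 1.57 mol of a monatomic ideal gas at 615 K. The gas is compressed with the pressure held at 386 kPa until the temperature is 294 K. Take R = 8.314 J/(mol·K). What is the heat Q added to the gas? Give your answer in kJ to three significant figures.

Isobaric: W = nRΔT = (1.57)(8.314)(-321) = -4190 J.
ΔU = nCᵥΔT with Cᵥ = 3R/2: ΔU = (1.57)(12.47)(-321) = -6285 J.
Q = ΔU + W = -6285 − 4190 = -10475 J.

Q ≈ -10.5 kJ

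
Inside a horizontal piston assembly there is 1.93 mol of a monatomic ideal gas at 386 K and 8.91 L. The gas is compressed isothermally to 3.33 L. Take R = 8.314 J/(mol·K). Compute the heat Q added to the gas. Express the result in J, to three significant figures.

Isothermal ⇒ ΔU = 0, so Q = W = nRT ln(V₂/V₁).
Q = (1.93)(8.314)(386) ln(3.33/8.91) = 6194 × -0.9842 = -6096 J.

Q ≈ -6100 J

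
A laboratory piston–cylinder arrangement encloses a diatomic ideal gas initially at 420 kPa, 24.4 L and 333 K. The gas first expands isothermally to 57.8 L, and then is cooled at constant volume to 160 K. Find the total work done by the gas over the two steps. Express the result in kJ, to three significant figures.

W_total ≈ 8.84 kJ

Step 1 (isothermal): W = P₁V₁ ln(V₂/V₁) = (10248) ln(57.8/24.4) = 8838 J.
Step 2 (isochoric): W = 0 (constant volume).
W_total = 8838 + 0 = 8838 J.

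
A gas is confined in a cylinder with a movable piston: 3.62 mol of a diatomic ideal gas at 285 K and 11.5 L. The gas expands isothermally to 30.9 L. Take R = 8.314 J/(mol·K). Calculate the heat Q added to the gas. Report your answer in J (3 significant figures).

Q ≈ 8480 J

Isothermal ⇒ ΔU = 0, so Q = W = nRT ln(V₂/V₁).
Q = (3.62)(8.314)(285) ln(30.9/11.5) = 8578 × 0.9884 = 8478 J.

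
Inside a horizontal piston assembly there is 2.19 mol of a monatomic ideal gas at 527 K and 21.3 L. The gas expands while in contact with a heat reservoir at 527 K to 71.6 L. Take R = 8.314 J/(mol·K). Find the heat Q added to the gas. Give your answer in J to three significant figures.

Q ≈ 11600 J

Isothermal ⇒ ΔU = 0, so Q = W = nRT ln(V₂/V₁).
Q = (2.19)(8.314)(527) ln(71.6/21.3) = 9595 × 1.212 = 11633 J.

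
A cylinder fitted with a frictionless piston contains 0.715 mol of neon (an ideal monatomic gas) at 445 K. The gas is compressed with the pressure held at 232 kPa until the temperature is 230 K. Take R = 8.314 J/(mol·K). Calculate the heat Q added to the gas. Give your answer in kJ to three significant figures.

Q ≈ -3.20 kJ

Isobaric: W = nRΔT = (0.715)(8.314)(-215) = -1278 J.
ΔU = nCᵥΔT with Cᵥ = 3R/2: ΔU = (0.715)(12.47)(-215) = -1917 J.
Q = ΔU + W = -1917 − 1278 = -3195 J.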